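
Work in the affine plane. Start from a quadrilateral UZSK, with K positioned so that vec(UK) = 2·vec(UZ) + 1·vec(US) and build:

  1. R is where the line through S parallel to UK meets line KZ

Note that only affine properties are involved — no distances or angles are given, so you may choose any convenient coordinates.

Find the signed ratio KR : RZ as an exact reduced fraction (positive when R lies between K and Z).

KR:RZ = -2/3

Assign U = (0, 0), Z = (1, 0), S = (0, 1), K = (2, 1) — the answer is frame-independent, so this choice is without loss of generality.
1. R is where the line through S parallel to UK meets line KZ ⇒ R = (4, 3)
R = K + t·(Z−K) with t = -2, so KR:RZ = t:(1−t) = -2:3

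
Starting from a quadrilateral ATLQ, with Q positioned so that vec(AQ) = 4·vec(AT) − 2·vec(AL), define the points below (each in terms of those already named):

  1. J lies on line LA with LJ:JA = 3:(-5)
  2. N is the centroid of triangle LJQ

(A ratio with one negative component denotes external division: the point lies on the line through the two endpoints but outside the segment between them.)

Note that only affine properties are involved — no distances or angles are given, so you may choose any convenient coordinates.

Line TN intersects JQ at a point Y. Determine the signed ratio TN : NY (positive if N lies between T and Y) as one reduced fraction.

TN:NY = 7/4

Choose coordinates A = (0, 0), T = (1, 0), L = (0, 1), Q = (4, -2).
1. J lies on line LA with LJ:JA = 3:(-5) ⇒ J = (0, 5/2)
2. N is the centroid of triangle LJQ ⇒ N = (4/3, 1/2)
line TN meets JQ at Y = (32/21, 11/14)
N = T + t·(Y−T) with t = 7/11, so TN:NY = 7/11:4/11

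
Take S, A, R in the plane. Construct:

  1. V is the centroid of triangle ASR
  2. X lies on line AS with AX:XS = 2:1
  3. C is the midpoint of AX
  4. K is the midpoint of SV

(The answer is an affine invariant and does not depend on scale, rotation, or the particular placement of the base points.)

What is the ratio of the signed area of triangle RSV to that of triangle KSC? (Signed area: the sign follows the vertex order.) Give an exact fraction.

[RSV]:[KSC] = 3

Choose coordinates S = (0, 0), A = (1, 0), R = (0, 1).
1. V is the centroid of triangle ASR ⇒ V = (1/3, 1/3)
2. X lies on line AS with AX:XS = 2:1 ⇒ X = (1/3, 0)
3. C is the midpoint of AX ⇒ C = (2/3, 0)
4. K is the midpoint of SV ⇒ K = (1/6, 1/6)
2·[RSV] = 1/3, 2·[KSC] = 1/9
[RSV]:[KSC] = 1/3:1/9 = 3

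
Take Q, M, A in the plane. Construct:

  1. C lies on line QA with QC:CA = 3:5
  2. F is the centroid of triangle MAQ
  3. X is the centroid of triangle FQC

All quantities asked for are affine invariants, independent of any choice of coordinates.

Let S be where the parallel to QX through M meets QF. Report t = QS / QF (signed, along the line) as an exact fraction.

t = 17/3

Choose coordinates Q = (0, 0), M = (1, 0), A = (0, 1).
1. C lies on line QA with QC:CA = 3:5 ⇒ C = (0, 3/8)
2. F is the centroid of triangle MAQ ⇒ F = (1/3, 1/3)
3. X is the centroid of triangle FQC ⇒ X = (1/9, 17/72)
through M parallel to QX: direction (1/9, 17/72); meets QF at S = (17/9, 17/9)
S = Q + t·(F−Q) with t = 17/3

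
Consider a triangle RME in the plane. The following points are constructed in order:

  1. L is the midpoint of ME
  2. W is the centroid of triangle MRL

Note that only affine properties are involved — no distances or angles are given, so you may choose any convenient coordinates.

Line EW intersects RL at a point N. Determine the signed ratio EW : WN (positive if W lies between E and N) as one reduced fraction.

Choose coordinates R = (0, 0), M = (1, 0), E = (0, 1).
1. L is the midpoint of ME ⇒ L = (1/2, 1/2)
2. W is the centroid of triangle MRL ⇒ W = (1/2, 1/6)
line EW meets RL at N = (3/8, 3/8)
W = E + t·(N−E) with t = 4/3, so EW:WN = 4/3:-1/3

EW:WN = -4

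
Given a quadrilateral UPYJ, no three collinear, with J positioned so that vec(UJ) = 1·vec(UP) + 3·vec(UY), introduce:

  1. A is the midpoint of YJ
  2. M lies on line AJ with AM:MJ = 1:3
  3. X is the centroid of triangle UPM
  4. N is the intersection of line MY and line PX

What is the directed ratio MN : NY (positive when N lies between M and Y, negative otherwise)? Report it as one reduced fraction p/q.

Set U = (0, 0), P = (1, 0), Y = (0, 1), J = (1, 3); any affine frame gives the same invariant.
1. A is the midpoint of YJ ⇒ A = (1/2, 2)
2. M lies on line AJ with AM:MJ = 1:3 ⇒ M = (5/8, 9/4)
3. X is the centroid of triangle UPM ⇒ X = (13/24, 3/4)
4. N is the intersection of line MY and line PX ⇒ N = (7/40, 27/20)
N = M + t·(Y−M) with t = 18/25, so MN:NY = t:(1−t) = 18/25:7/25

MN:NY = 18/7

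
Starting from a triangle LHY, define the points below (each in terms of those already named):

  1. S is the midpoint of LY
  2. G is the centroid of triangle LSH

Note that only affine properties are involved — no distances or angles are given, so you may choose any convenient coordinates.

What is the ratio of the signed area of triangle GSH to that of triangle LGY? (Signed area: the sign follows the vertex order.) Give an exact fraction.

[GSH]:[LGY] = -1/2

Choose coordinates L = (0, 0), H = (1, 0), Y = (0, 1).
1. S is the midpoint of LY ⇒ S = (0, 1/2)
2. G is the centroid of triangle LSH ⇒ G = (1/3, 1/6)
2·[GSH] = -1/6, 2·[LGY] = 1/3
[GSH]:[LGY] = -1/6:1/3 = -1/2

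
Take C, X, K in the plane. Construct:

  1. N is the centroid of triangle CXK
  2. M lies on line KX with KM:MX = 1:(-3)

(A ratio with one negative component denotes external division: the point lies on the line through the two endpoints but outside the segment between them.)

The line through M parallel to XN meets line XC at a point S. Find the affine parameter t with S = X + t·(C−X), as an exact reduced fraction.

Set C = (0, 0), X = (1, 0), K = (0, 1); any affine frame gives the same invariant.
1. N is the centroid of triangle CXK ⇒ N = (1/3, 1/3)
2. M lies on line KX with KM:MX = 1:(-3) ⇒ M = (-1/2, 3/2)
through M parallel to XN: direction (-2/3, 1/3); meets XC at S = (5/2, 0)
S = X + t·(C−X) with t = -3/2

t = -3/2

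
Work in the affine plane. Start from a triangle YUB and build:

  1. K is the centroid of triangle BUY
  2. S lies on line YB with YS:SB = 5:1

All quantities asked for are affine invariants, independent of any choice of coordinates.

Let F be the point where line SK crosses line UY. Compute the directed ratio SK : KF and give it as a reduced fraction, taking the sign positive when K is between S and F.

Work in coordinates with Y = (0, 0), U = (1, 0), B = (0, 1).
1. K is the centroid of triangle BUY ⇒ K = (1/3, 1/3)
2. S lies on line YB with YS:SB = 5:1 ⇒ S = (0, 5/6)
line SK meets UY at F = (5/9, 0)
K = S + t·(F−S) with t = 3/5, so SK:KF = 3/5:2/5

SK:KF = 3/2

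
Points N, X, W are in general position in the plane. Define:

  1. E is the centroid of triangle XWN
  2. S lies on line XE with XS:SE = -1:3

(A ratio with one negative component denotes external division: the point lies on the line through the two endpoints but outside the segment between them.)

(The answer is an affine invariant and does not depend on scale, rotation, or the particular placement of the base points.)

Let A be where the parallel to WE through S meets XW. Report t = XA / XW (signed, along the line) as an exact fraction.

Choose coordinates N = (0, 0), X = (1, 0), W = (0, 1).
1. E is the centroid of triangle XWN ⇒ E = (1/3, 1/3)
2. S lies on line XE with XS:SE = -1:3 ⇒ S = (4/3, -1/6)
through S parallel to WE: direction (1/3, -2/3); meets XW at A = (3/2, -1/2)
A = X + t·(W−X) with t = -1/2

t = -1/2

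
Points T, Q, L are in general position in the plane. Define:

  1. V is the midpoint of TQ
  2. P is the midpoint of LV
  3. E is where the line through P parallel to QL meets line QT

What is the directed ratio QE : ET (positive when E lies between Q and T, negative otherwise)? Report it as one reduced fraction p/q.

Set T = (0, 0), Q = (1, 0), L = (0, 1); any affine frame gives the same invariant.
1. V is the midpoint of TQ ⇒ V = (1/2, 0)
2. P is the midpoint of LV ⇒ P = (1/4, 1/2)
3. E is where the line through P parallel to QL meets line QT ⇒ E = (3/4, 0)
E = Q + t·(T−Q) with t = 1/4, so QE:ET = t:(1−t) = 1/4:3/4

QE:ET = 1/3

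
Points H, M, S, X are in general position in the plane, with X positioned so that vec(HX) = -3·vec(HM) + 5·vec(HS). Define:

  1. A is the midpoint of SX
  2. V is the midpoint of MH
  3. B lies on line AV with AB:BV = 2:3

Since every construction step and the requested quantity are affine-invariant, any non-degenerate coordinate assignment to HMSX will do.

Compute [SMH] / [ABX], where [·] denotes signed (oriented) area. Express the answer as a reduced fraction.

[SMH]:[ABX] = 5

Work in coordinates with H = (0, 0), M = (1, 0), S = (0, 1), X = (-3, 5).
1. A is the midpoint of SX ⇒ A = (-3/2, 3)
2. V is the midpoint of MH ⇒ V = (1/2, 0)
3. B lies on line AV with AB:BV = 2:3 ⇒ B = (-7/10, 9/5)
2·[SMH] = -1, 2·[ABX] = -1/5
[SMH]:[ABX] = -1:-1/5 = 5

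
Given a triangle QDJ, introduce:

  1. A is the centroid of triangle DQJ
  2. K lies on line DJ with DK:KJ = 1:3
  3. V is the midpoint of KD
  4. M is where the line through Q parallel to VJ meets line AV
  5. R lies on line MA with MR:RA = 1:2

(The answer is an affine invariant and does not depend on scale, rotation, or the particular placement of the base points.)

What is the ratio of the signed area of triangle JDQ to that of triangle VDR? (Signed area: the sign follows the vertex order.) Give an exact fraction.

[JDQ]:[VDR] = 72/7

Set Q = (0, 0), D = (1, 0), J = (0, 1); any affine frame gives the same invariant.
1. A is the centroid of triangle DQJ ⇒ A = (1/3, 1/3)
2. K lies on line DJ with DK:KJ = 1:3 ⇒ K = (3/4, 1/4)
3. V is the midpoint of KD ⇒ V = (7/8, 1/8)
4. M is where the line through Q parallel to VJ meets line AV ⇒ M = (-3/4, 3/4)
5. R lies on line MA with MR:RA = 1:2 ⇒ R = (-7/18, 11/18)
2·[JDQ] = -1, 2·[VDR] = -7/72
[JDQ]:[VDR] = -1:-7/72 = 72/7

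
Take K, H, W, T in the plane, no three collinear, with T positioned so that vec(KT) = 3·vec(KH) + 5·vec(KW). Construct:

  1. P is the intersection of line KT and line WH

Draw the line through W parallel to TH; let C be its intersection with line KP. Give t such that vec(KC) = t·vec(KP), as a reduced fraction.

t = -16/5

Assign K = (0, 0), H = (1, 0), W = (0, 1), T = (3, 5) — the answer is frame-independent, so this choice is without loss of generality.
1. P is the intersection of line KT and line WH ⇒ P = (3/8, 5/8)
through W parallel to TH: direction (-2, -5); meets KP at C = (-6/5, -2)
C = K + t·(P−K) with t = -16/5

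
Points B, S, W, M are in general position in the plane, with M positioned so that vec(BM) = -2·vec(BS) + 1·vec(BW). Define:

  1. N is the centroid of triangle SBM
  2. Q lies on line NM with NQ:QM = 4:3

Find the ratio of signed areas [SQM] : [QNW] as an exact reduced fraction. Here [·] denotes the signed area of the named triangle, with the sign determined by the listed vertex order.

Assign B = (0, 0), S = (1, 0), W = (0, 1), M = (-2, 1) — the answer is frame-independent, so this choice is without loss of generality.
1. N is the centroid of triangle SBM ⇒ N = (-1/3, 1/3)
2. Q lies on line NM with NQ:QM = 4:3 ⇒ Q = (-9/7, 5/7)
2·[SQM] = -1/7, 2·[QNW] = 16/21
[SQM]:[QNW] = -1/7:16/21 = -3/16

[SQM]:[QNW] = -3/16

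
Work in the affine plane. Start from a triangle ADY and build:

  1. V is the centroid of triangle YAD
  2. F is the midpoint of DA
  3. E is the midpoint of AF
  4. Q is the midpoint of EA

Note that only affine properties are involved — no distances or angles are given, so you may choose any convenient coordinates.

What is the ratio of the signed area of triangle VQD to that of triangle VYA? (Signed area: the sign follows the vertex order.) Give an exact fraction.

[VQD]:[VYA] = 7/8

Choose coordinates A = (0, 0), D = (1, 0), Y = (0, 1).
1. V is the centroid of triangle YAD ⇒ V = (1/3, 1/3)
2. F is the midpoint of DA ⇒ F = (1/2, 0)
3. E is the midpoint of AF ⇒ E = (1/4, 0)
4. Q is the midpoint of EA ⇒ Q = (1/8, 0)
2·[VQD] = 7/24, 2·[VYA] = 1/3
[VQD]:[VYA] = 7/24:1/3 = 7/8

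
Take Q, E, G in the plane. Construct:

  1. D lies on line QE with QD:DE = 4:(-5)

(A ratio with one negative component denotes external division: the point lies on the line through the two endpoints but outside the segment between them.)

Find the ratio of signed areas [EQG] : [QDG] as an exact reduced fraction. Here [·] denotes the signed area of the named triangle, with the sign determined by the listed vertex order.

Work in coordinates with Q = (0, 0), E = (1, 0), G = (0, 1).
1. D lies on line QE with QD:DE = 4:(-5) ⇒ D = (-4, 0)
2·[EQG] = -1, 2·[QDG] = -4
[EQG]:[QDG] = -1:-4 = 1/4

[EQG]:[QDG] = 1/4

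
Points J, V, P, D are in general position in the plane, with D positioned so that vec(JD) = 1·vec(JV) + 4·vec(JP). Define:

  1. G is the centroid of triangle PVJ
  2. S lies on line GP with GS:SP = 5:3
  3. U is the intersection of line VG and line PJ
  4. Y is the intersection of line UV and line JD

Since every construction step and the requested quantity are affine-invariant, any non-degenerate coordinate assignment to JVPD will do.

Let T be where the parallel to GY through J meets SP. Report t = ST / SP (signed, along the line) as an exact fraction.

t = -13/3

Set J = (0, 0), V = (1, 0), P = (0, 1), D = (1, 4); any affine frame gives the same invariant.
1. G is the centroid of triangle PVJ ⇒ G = (1/3, 1/3)
2. S lies on line GP with GS:SP = 5:3 ⇒ S = (1/8, 3/4)
3. U is the intersection of line VG and line PJ ⇒ U = (0, 1/2)
4. Y is the intersection of line UV and line JD ⇒ Y = (1/9, 4/9)
through J parallel to GY: direction (-2/9, 1/9); meets SP at T = (2/3, -1/3)
T = S + t·(P−S) with t = -13/3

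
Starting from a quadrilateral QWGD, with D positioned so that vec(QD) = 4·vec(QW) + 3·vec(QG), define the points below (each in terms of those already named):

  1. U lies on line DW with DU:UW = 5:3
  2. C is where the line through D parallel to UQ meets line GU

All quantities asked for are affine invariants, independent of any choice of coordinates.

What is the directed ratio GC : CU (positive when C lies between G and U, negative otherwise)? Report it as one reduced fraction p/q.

Choose coordinates Q = (0, 0), W = (1, 0), G = (0, 1), D = (4, 3).
1. U lies on line DW with DU:UW = 5:3 ⇒ U = (17/8, 9/8)
2. C is where the line through D parallel to UQ meets line GU ⇒ C = (1/4, 69/68)
C = G + t·(U−G) with t = 2/17, so GC:CU = t:(1−t) = 2/17:15/17

GC:CU = 2/15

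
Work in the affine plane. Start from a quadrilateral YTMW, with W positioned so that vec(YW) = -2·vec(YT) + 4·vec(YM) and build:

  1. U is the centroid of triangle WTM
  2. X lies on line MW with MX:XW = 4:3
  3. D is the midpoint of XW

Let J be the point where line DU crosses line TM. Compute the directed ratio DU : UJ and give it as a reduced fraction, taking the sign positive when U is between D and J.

DU:UJ = 19/14

Work in coordinates with Y = (0, 0), T = (1, 0), M = (0, 1), W = (-2, 4).
1. U is the centroid of triangle WTM ⇒ U = (-1/3, 5/3)
2. X lies on line MW with MX:XW = 4:3 ⇒ X = (-8/7, 19/7)
3. D is the midpoint of XW ⇒ D = (-11/7, 47/14)
line DU meets TM at J = (11/19, 8/19)
U = D + t·(J−D) with t = 19/33, so DU:UJ = 19/33:14/33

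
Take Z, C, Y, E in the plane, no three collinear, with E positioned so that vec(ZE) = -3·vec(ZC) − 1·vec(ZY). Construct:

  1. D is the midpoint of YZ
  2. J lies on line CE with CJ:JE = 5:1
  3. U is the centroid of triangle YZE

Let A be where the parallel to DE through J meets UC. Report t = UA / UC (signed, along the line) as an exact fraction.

Assign Z = (0, 0), C = (1, 0), Y = (0, 1), E = (-3, -1) — the answer is frame-independent, so this choice is without loss of generality.
1. D is the midpoint of YZ ⇒ D = (0, 1/2)
2. J lies on line CE with CJ:JE = 5:1 ⇒ J = (-7/3, -5/6)
3. U is the centroid of triangle YZE ⇒ U = (-1, 0)
through J parallel to DE: direction (-3, -3/2); meets UC at A = (-2/3, 0)
A = U + t·(C−U) with t = 1/6

t = 1/6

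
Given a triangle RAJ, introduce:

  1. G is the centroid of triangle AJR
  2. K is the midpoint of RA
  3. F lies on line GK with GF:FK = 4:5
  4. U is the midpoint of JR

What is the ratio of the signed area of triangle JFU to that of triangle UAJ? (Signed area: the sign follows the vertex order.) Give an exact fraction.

Work in coordinates with R = (0, 0), A = (1, 0), J = (0, 1).
1. G is the centroid of triangle AJR ⇒ G = (1/3, 1/3)
2. K is the midpoint of RA ⇒ K = (1/2, 0)
3. F lies on line GK with GF:FK = 4:5 ⇒ F = (11/27, 5/27)
4. U is the midpoint of JR ⇒ U = (0, 1/2)
2·[JFU] = -11/54, 2·[UAJ] = 1/2
[JFU]:[UAJ] = -11/54:1/2 = -11/27

[JFU]:[UAJ] = -11/27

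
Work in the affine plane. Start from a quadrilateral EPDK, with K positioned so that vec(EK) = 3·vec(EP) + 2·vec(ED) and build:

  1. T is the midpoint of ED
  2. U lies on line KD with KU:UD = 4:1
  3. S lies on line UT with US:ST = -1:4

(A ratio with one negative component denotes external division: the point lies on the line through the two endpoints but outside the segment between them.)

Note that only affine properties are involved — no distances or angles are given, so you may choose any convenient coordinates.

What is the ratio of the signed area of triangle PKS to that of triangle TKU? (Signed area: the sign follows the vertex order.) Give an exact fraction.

[PKS]:[TKU] = 49/18

Assign E = (0, 0), P = (1, 0), D = (0, 1), K = (3, 2) — the answer is frame-independent, so this choice is without loss of generality.
1. T is the midpoint of ED ⇒ T = (0, 1/2)
2. U lies on line KD with KU:UD = 4:1 ⇒ U = (3/5, 6/5)
3. S lies on line UT with US:ST = -1:4 ⇒ S = (4/5, 43/30)
2·[PKS] = 49/15, 2·[TKU] = 6/5
[PKS]:[TKU] = 49/15:6/5 = 49/18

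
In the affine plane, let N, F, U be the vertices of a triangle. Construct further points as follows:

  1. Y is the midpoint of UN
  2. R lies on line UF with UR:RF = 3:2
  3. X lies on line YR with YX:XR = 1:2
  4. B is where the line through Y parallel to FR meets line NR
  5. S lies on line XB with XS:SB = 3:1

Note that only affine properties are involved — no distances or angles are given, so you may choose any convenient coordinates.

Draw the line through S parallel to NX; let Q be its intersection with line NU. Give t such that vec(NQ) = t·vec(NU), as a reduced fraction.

Set N = (0, 0), F = (1, 0), U = (0, 1); any affine frame gives the same invariant.
1. Y is the midpoint of UN ⇒ Y = (0, 1/2)
2. R lies on line UF with UR:RF = 3:2 ⇒ R = (3/5, 2/5)
3. X lies on line YR with YX:XR = 1:2 ⇒ X = (1/5, 7/15)
4. B is where the line through Y parallel to FR meets line NR ⇒ B = (3/10, 1/5)
5. S lies on line XB with XS:SB = 3:1 ⇒ S = (11/40, 4/15)
through S parallel to NX: direction (1/5, 7/15); meets NU at Q = (0, -3/8)
Q = N + t·(U−N) with t = -3/8

t = -3/8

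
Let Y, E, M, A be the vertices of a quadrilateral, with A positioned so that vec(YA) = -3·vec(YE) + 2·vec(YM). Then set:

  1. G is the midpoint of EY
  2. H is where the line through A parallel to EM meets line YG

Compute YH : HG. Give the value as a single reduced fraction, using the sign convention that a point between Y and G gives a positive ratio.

YH:HG = -2/3

Set Y = (0, 0), E = (1, 0), M = (0, 1), A = (-3, 2); any affine frame gives the same invariant.
1. G is the midpoint of EY ⇒ G = (1/2, 0)
2. H is where the line through A parallel to EM meets line YG ⇒ H = (-1, 0)
H = Y + t·(G−Y) with t = -2, so YH:HG = t:(1−t) = -2:3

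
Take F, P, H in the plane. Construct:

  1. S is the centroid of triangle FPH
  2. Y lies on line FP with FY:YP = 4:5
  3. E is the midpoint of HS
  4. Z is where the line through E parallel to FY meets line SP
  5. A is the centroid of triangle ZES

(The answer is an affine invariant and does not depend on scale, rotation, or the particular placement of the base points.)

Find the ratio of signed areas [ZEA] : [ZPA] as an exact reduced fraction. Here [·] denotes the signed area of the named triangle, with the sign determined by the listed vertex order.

[ZEA]:[ZPA] = -1/2

Set F = (0, 0), P = (1, 0), H = (0, 1); any affine frame gives the same invariant.
1. S is the centroid of triangle FPH ⇒ S = (1/3, 1/3)
2. Y lies on line FP with FY:YP = 4:5 ⇒ Y = (4/9, 0)
3. E is the midpoint of HS ⇒ E = (1/6, 2/3)
4. Z is where the line through E parallel to FY meets line SP ⇒ Z = (-1/3, 2/3)
5. A is the centroid of triangle ZES ⇒ A = (1/18, 5/9)
2·[ZEA] = -1/18, 2·[ZPA] = 1/9
[ZEA]:[ZPA] = -1/18:1/9 = -1/2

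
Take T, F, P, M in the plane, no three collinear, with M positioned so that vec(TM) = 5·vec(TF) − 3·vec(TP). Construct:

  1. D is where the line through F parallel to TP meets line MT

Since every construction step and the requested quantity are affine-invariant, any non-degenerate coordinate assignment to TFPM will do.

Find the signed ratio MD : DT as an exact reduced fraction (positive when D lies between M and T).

MD:DT = 4

Set T = (0, 0), F = (1, 0), P = (0, 1), M = (5, -3); any affine frame gives the same invariant.
1. D is where the line through F parallel to TP meets line MT ⇒ D = (1, -3/5)
D = M + t·(T−M) with t = 4/5, so MD:DT = t:(1−t) = 4/5:1/5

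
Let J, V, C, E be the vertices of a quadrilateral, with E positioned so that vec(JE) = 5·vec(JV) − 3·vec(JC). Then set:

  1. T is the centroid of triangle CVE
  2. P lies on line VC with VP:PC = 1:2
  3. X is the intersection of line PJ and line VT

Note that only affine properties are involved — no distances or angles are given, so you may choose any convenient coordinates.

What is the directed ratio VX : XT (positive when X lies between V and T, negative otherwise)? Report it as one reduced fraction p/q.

Assign J = (0, 0), V = (1, 0), C = (0, 1), E = (5, -3) — the answer is frame-independent, so this choice is without loss of generality.
1. T is the centroid of triangle CVE ⇒ T = (2, -2/3)
2. P lies on line VC with VP:PC = 1:2 ⇒ P = (2/3, 1/3)
3. X is the intersection of line PJ and line VT ⇒ X = (4/7, 2/7)
X = V + t·(T−V) with t = -3/7, so VX:XT = t:(1−t) = -3/7:10/7

VX:XT = -3/10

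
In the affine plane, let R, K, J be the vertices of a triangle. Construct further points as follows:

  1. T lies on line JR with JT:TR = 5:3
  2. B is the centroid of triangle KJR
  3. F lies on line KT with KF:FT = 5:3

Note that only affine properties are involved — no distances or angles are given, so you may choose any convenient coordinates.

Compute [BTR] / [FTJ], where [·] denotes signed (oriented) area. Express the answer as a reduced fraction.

[BTR]:[FTJ] = -8/15

Set R = (0, 0), K = (1, 0), J = (0, 1); any affine frame gives the same invariant.
1. T lies on line JR with JT:TR = 5:3 ⇒ T = (0, 3/8)
2. B is the centroid of triangle KJR ⇒ B = (1/3, 1/3)
3. F lies on line KT with KF:FT = 5:3 ⇒ F = (3/8, 15/64)
2·[BTR] = 1/8, 2·[FTJ] = -15/64
[BTR]:[FTJ] = 1/8:-15/64 = -8/15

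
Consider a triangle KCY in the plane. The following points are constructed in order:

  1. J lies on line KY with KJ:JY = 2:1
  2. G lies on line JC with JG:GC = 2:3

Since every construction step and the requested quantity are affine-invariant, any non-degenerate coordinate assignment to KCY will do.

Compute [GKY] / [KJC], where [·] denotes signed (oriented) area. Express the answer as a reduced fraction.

Choose coordinates K = (0, 0), C = (1, 0), Y = (0, 1).
1. J lies on line KY with KJ:JY = 2:1 ⇒ J = (0, 2/3)
2. G lies on line JC with JG:GC = 2:3 ⇒ G = (2/5, 2/5)
2·[GKY] = -2/5, 2·[KJC] = -2/3
[GKY]:[KJC] = -2/5:-2/3 = 3/5

[GKY]:[KJC] = 3/5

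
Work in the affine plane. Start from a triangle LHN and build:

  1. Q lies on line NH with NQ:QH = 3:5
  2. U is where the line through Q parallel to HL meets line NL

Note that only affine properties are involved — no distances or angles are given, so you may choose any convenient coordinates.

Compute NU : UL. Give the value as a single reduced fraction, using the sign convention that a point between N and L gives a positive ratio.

Assign L = (0, 0), H = (1, 0), N = (0, 1) — the answer is frame-independent, so this choice is without loss of generality.
1. Q lies on line NH with NQ:QH = 3:5 ⇒ Q = (3/8, 5/8)
2. U is where the line through Q parallel to HL meets line NL ⇒ U = (0, 5/8)
U = N + t·(L−N) with t = 3/8, so NU:UL = t:(1−t) = 3/8:5/8

NU:UL = 3/5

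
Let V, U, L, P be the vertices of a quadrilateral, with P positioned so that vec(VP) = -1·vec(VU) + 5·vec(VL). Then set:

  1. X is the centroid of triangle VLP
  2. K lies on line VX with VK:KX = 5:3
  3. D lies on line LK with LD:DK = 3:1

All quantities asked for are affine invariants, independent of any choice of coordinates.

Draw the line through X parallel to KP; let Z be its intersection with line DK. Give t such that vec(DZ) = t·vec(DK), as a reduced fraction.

Set V = (0, 0), U = (1, 0), L = (0, 1), P = (-1, 5); any affine frame gives the same invariant.
1. X is the centroid of triangle VLP ⇒ X = (-1/3, 2)
2. K lies on line VX with VK:KX = 5:3 ⇒ K = (-5/24, 5/4)
3. D lies on line LK with LD:DK = 3:1 ⇒ D = (-5/32, 19/16)
through X parallel to KP: direction (-19/24, 15/4); meets DK at Z = (-55/336, 67/56)
Z = D + t·(K−D) with t = 1/7

t = 1/7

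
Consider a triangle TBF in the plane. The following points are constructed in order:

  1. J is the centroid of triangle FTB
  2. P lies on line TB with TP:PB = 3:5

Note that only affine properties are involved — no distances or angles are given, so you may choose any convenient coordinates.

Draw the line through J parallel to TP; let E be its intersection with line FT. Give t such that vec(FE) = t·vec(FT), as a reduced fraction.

t = 2/3

Set T = (0, 0), B = (1, 0), F = (0, 1); any affine frame gives the same invariant.
1. J is the centroid of triangle FTB ⇒ J = (1/3, 1/3)
2. P lies on line TB with TP:PB = 3:5 ⇒ P = (3/8, 0)
through J parallel to TP: direction (3/8, 0); meets FT at E = (0, 1/3)
E = F + t·(T−F) with t = 2/3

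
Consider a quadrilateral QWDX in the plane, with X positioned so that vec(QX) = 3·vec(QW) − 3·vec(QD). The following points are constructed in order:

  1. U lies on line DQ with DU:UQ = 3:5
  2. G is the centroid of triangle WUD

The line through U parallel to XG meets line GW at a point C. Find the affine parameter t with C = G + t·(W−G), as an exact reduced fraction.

t = -23/22

Assign Q = (0, 0), W = (1, 0), D = (0, 1), X = (3, -3) — the answer is frame-independent, so this choice is without loss of generality.
1. U lies on line DQ with DU:UQ = 3:5 ⇒ U = (0, 5/8)
2. G is the centroid of triangle WUD ⇒ G = (1/3, 13/24)
through U parallel to XG: direction (-8/3, 85/24); meets GW at C = (-4/11, 195/176)
C = G + t·(W−G) with t = -23/22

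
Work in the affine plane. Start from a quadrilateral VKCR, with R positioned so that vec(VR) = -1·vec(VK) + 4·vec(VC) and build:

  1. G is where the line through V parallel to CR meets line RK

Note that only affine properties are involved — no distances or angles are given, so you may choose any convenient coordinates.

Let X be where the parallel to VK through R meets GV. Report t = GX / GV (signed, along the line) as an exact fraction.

Assign V = (0, 0), K = (1, 0), C = (0, 1), R = (-1, 4) — the answer is frame-independent, so this choice is without loss of generality.
1. G is where the line through V parallel to CR meets line RK ⇒ G = (-2, 6)
through R parallel to VK: direction (1, 0); meets GV at X = (-4/3, 4)
X = G + t·(V−G) with t = 1/3

t = 1/3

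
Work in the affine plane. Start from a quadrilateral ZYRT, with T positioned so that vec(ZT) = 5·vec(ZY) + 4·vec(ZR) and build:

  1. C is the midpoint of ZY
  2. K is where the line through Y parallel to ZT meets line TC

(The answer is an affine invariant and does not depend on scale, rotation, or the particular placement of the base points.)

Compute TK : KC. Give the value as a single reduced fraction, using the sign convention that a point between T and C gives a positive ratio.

TK:KC = -2

Assign Z = (0, 0), Y = (1, 0), R = (0, 1), T = (5, 4) — the answer is frame-independent, so this choice is without loss of generality.
1. C is the midpoint of ZY ⇒ C = (1/2, 0)
2. K is where the line through Y parallel to ZT meets line TC ⇒ K = (-4, -4)
K = T + t·(C−T) with t = 2, so TK:KC = t:(1−t) = 2:-1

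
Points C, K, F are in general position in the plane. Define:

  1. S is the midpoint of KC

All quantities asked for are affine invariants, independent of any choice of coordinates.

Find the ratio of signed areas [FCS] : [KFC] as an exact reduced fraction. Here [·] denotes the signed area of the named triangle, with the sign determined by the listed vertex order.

Choose coordinates C = (0, 0), K = (1, 0), F = (0, 1).
1. S is the midpoint of KC ⇒ S = (1/2, 0)
2·[FCS] = 1/2, 2·[KFC] = 1
[FCS]:[KFC] = 1/2:1 = 1/2

[FCS]:[KFC] = 1/2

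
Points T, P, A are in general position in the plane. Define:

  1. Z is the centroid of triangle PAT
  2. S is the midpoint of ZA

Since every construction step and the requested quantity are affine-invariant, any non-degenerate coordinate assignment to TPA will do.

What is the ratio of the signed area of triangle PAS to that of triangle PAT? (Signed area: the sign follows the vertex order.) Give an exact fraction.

[PAS]:[PAT] = 1/6

Choose coordinates T = (0, 0), P = (1, 0), A = (0, 1).
1. Z is the centroid of triangle PAT ⇒ Z = (1/3, 1/3)
2. S is the midpoint of ZA ⇒ S = (1/6, 2/3)
2·[PAS] = 1/6, 2·[PAT] = 1
[PAS]:[PAT] = 1/6:1 = 1/6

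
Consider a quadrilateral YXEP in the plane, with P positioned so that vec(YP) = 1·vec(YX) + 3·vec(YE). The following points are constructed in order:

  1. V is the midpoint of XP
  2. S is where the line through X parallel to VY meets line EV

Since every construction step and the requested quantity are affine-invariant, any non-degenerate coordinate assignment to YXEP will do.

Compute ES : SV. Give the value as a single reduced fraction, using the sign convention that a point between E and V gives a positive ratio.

ES:SV = -5/3

Work in coordinates with Y = (0, 0), X = (1, 0), E = (0, 1), P = (1, 3).
1. V is the midpoint of XP ⇒ V = (1, 3/2)
2. S is where the line through X parallel to VY meets line EV ⇒ S = (5/2, 9/4)
S = E + t·(V−E) with t = 5/2, so ES:SV = t:(1−t) = 5/2:-3/2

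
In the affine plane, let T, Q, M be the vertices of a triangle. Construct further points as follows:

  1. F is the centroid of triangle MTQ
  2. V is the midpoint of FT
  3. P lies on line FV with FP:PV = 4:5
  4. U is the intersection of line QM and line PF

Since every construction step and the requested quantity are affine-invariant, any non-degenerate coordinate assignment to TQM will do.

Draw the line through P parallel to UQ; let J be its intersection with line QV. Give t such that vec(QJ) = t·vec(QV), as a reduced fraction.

t = 13/18

Assign T = (0, 0), Q = (1, 0), M = (0, 1) — the answer is frame-independent, so this choice is without loss of generality.
1. F is the centroid of triangle MTQ ⇒ F = (1/3, 1/3)
2. V is the midpoint of FT ⇒ V = (1/6, 1/6)
3. P lies on line FV with FP:PV = 4:5 ⇒ P = (7/27, 7/27)
4. U is the intersection of line QM and line PF ⇒ U = (1/2, 1/2)
through P parallel to UQ: direction (1/2, -1/2); meets QV at J = (43/108, 13/108)
J = Q + t·(V−Q) with t = 13/18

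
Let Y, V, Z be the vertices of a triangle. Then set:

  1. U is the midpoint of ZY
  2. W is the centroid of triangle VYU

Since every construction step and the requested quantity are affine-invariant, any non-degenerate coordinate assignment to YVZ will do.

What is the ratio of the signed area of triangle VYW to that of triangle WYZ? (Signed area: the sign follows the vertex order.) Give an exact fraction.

Work in coordinates with Y = (0, 0), V = (1, 0), Z = (0, 1).
1. U is the midpoint of ZY ⇒ U = (0, 1/2)
2. W is the centroid of triangle VYU ⇒ W = (1/3, 1/6)
2·[VYW] = -1/6, 2·[WYZ] = -1/3
[VYW]:[WYZ] = -1/6:-1/3 = 1/2

[VYW]:[WYZ] = 1/2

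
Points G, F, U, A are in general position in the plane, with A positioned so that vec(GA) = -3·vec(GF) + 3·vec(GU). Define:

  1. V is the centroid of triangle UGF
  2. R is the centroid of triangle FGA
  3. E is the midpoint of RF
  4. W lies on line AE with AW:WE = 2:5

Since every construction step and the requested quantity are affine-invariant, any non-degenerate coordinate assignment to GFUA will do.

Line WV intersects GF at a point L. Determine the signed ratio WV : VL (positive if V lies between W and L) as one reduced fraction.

Choose coordinates G = (0, 0), F = (1, 0), U = (0, 1), A = (-3, 3).
1. V is the centroid of triangle UGF ⇒ V = (1/3, 1/3)
2. R is the centroid of triangle FGA ⇒ R = (-2/3, 1)
3. E is the midpoint of RF ⇒ E = (1/6, 1/2)
4. W lies on line AE with AW:WE = 2:5 ⇒ W = (-44/21, 16/7)
line WV meets GF at L = (92/123, 0)
V = W + t·(L−W) with t = 41/48, so WV:VL = 41/48:7/48

WV:VL = 41/7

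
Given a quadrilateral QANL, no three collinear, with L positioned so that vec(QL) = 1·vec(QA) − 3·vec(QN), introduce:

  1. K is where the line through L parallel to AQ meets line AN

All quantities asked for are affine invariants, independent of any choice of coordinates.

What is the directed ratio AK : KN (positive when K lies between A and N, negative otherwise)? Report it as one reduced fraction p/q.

AK:KN = -3/4

Assign Q = (0, 0), A = (1, 0), N = (0, 1), L = (1, -3) — the answer is frame-independent, so this choice is without loss of generality.
1. K is where the line through L parallel to AQ meets line AN ⇒ K = (4, -3)
K = A + t·(N−A) with t = -3, so AK:KN = t:(1−t) = -3:4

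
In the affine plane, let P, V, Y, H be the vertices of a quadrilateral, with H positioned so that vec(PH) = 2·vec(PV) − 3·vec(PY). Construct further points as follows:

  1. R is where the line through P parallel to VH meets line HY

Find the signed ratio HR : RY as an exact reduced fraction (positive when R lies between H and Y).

HR:RY = -3

Assign P = (0, 0), V = (1, 0), Y = (0, 1), H = (2, -3) — the answer is frame-independent, so this choice is without loss of generality.
1. R is where the line through P parallel to VH meets line HY ⇒ R = (-1, 3)
R = H + t·(Y−H) with t = 3/2, so HR:RY = t:(1−t) = 3/2:-1/2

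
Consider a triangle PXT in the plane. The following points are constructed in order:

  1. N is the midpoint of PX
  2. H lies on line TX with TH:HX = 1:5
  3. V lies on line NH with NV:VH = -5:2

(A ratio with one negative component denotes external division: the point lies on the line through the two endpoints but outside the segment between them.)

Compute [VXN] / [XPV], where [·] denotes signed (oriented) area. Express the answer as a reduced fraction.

[VXN]:[XPV] = 1/2

Choose coordinates P = (0, 0), X = (1, 0), T = (0, 1).
1. N is the midpoint of PX ⇒ N = (1/2, 0)
2. H lies on line TX with TH:HX = 1:5 ⇒ H = (1/6, 5/6)
3. V lies on line NH with NV:VH = -5:2 ⇒ V = (-1/18, 25/18)
2·[VXN] = -25/36, 2·[XPV] = -25/18
[VXN]:[XPV] = -25/36:-25/18 = 1/2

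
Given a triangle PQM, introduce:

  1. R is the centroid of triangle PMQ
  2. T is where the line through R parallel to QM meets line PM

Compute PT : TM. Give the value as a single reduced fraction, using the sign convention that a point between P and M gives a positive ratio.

Choose coordinates P = (0, 0), Q = (1, 0), M = (0, 1).
1. R is the centroid of triangle PMQ ⇒ R = (1/3, 1/3)
2. T is where the line through R parallel to QM meets line PM ⇒ T = (0, 2/3)
T = P + t·(M−P) with t = 2/3, so PT:TM = t:(1−t) = 2/3:1/3

PT:TM = 2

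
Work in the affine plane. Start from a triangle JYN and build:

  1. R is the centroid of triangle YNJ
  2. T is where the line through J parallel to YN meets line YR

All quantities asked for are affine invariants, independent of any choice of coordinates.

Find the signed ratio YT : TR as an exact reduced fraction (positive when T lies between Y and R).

Work in coordinates with J = (0, 0), Y = (1, 0), N = (0, 1).
1. R is the centroid of triangle YNJ ⇒ R = (1/3, 1/3)
2. T is where the line through J parallel to YN meets line YR ⇒ T = (-1, 1)
T = Y + t·(R−Y) with t = 3, so YT:TR = t:(1−t) = 3:-2

YT:TR = -3/2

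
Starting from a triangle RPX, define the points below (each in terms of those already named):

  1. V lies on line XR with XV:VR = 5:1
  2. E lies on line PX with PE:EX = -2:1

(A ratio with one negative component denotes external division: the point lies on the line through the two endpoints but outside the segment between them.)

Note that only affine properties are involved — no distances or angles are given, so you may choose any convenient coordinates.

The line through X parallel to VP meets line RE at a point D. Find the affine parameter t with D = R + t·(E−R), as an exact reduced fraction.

Work in coordinates with R = (0, 0), P = (1, 0), X = (0, 1).
1. V lies on line XR with XV:VR = 5:1 ⇒ V = (0, 1/6)
2. E lies on line PX with PE:EX = -2:1 ⇒ E = (-1, 2)
through X parallel to VP: direction (1, -1/6); meets RE at D = (-6/11, 12/11)
D = R + t·(E−R) with t = 6/11

t = 6/11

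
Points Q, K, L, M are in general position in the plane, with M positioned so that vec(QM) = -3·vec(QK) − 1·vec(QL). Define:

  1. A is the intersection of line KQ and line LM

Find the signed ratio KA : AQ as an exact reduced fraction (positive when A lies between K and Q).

KA:AQ = -5/3

Assign Q = (0, 0), K = (1, 0), L = (0, 1), M = (-3, -1) — the answer is frame-independent, so this choice is without loss of generality.
1. A is the intersection of line KQ and line LM ⇒ A = (-3/2, 0)
A = K + t·(Q−K) with t = 5/2, so KA:AQ = t:(1−t) = 5/2:-3/2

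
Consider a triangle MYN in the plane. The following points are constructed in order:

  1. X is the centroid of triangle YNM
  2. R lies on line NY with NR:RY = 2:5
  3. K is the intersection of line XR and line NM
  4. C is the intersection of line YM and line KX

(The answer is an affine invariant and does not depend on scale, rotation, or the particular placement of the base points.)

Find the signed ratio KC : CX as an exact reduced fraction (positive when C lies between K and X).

KC:CX = -9

Work in coordinates with M = (0, 0), Y = (1, 0), N = (0, 1).
1. X is the centroid of triangle YNM ⇒ X = (1/3, 1/3)
2. R lies on line NY with NR:RY = 2:5 ⇒ R = (2/7, 5/7)
3. K is the intersection of line XR and line NM ⇒ K = (0, 3)
4. C is the intersection of line YM and line KX ⇒ C = (3/8, 0)
C = K + t·(X−K) with t = 9/8, so KC:CX = t:(1−t) = 9/8:-1/8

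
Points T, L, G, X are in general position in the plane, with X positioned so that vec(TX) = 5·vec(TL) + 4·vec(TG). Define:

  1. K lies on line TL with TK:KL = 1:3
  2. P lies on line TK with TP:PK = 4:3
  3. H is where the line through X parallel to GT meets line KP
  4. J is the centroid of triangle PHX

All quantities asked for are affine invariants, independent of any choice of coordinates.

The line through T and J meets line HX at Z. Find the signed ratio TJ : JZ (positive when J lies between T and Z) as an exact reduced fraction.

TJ:JZ = 71/34

Assign T = (0, 0), L = (1, 0), G = (0, 1), X = (5, 4) — the answer is frame-independent, so this choice is without loss of generality.
1. K lies on line TL with TK:KL = 1:3 ⇒ K = (1/4, 0)
2. P lies on line TK with TP:PK = 4:3 ⇒ P = (1/7, 0)
3. H is where the line through X parallel to GT meets line KP ⇒ H = (5, 0)
4. J is the centroid of triangle PHX ⇒ J = (71/21, 4/3)
line TJ meets HX at Z = (5, 140/71)
J = T + t·(Z−T) with t = 71/105, so TJ:JZ = 71/105:34/105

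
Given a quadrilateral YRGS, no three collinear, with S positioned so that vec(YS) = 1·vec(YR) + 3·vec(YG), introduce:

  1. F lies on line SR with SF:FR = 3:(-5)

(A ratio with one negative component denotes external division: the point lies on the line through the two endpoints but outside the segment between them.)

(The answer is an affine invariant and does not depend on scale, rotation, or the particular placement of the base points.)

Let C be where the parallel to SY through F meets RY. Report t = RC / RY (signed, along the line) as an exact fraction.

t = 5/2

Choose coordinates Y = (0, 0), R = (1, 0), G = (0, 1), S = (1, 3).
1. F lies on line SR with SF:FR = 3:(-5) ⇒ F = (1, 15/2)
through F parallel to SY: direction (-1, -3); meets RY at C = (-3/2, 0)
C = R + t·(Y−R) with t = 5/2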